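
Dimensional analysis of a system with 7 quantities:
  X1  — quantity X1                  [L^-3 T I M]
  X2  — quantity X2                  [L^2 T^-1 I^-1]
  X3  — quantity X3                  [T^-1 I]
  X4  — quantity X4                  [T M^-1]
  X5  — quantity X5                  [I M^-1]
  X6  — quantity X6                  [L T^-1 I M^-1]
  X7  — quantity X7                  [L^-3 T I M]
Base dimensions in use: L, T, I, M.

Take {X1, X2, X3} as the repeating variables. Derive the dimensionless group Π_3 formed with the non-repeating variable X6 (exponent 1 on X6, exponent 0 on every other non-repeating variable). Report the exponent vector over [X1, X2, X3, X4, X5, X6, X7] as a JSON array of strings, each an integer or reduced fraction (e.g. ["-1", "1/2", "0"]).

["1", "1", "-1", "0", "0", "1", "0"]

Write exponents as rows L,T,I,M / cols X1,X2,X3,X4,X5,X6,X7:
  L: [-3  2  0  0  0  1 -3]
  T: [ 1 -1 -1  1  0 -1  1]
  I: [ 1 -1  1  0  1  1  1]
  M: [ 1  0  0 -1 -1 -1  1]
Echelon form has 3 nonzero rows (pivots: X1,X2,X3)
Repeat: X1,X2,X3; free: X4,X5,X6,X7
RREF:
  r0: [   1    0    0   -1   -1   -1    1]
  r1: [   0    1    0 -3/2 -3/2   -1    0]
  r2: [   0    0    1 -1/2  1/2    1    0]
  r3: [   0    0    0    0    0    0    0]
Fix exponent of X6 at 1, X4 at 0, X5 at 0, X7 at 0; solve each RREF row for its pivot's exponent:
  r0: exp(X1) + (-1)·1 = 0 ⇒ exp(X1) = 1
  r1: exp(X2) + (-1)·1 = 0 ⇒ exp(X2) = 1
  r2: exp(X3) + (1)·1 = 0 ⇒ exp(X3) = -1
Π_3 = X1 · X2 · X3^-1 · X6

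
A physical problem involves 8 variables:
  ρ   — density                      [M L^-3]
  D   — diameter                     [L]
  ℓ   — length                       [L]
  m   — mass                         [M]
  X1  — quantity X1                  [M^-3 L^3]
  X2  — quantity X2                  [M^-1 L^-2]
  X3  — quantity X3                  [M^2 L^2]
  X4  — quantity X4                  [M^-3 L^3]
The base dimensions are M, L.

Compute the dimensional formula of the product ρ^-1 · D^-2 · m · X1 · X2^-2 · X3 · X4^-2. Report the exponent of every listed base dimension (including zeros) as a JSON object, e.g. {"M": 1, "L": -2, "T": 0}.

Dimensional matrix (M×L by ρ×D×ℓ×m×X1×X2×X3×X4):
  M: [ 1  0  0  1 -3 -1  2 -3]
  L: [-3  1  1  0  3 -2  2  3]
  [M]: (-1)·1+(-2)·0+(1)·1+(1)·-3+(-2)·-1+(1)·2+(-2)·-3 = 7
  [L]: (-1)·-3+(-2)·1+(1)·0+(1)·3+(-2)·-2+(1)·2+(-2)·3 = 4
⇒ M^7 L^4

{"M": 7, "L": 4}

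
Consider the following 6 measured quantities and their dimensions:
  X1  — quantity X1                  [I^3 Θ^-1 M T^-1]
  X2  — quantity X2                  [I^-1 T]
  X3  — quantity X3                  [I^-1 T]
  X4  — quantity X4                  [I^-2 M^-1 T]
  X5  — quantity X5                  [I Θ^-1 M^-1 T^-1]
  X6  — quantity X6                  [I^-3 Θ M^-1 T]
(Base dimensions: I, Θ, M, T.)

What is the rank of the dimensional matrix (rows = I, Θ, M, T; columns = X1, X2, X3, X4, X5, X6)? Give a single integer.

Write exponents as rows I,Θ,M,T / cols X1,X2,X3,X4,X5,X6:
  I: [ 3 -1 -1 -2  1 -3]
  Θ: [-1  0  0  0 -1  1]
  M: [ 1  0  0 -1 -1 -1]
  T: [-1  1  1  1 -1  1]
RREF → pivots at {X1,X2,X4} ⇒ r = 3

3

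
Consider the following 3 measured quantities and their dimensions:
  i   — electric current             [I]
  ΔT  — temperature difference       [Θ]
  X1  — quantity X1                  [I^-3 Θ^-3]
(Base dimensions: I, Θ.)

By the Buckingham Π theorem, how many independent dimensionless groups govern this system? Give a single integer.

1

Dimensional matrix (I×Θ by i×ΔT×X1):
  I: [ 1  0 -3]
  Θ: [ 0  1 -3]
RREF → pivots at {i,ΔT} ⇒ r = 2
Π count = n − r = 3 − 2 = 1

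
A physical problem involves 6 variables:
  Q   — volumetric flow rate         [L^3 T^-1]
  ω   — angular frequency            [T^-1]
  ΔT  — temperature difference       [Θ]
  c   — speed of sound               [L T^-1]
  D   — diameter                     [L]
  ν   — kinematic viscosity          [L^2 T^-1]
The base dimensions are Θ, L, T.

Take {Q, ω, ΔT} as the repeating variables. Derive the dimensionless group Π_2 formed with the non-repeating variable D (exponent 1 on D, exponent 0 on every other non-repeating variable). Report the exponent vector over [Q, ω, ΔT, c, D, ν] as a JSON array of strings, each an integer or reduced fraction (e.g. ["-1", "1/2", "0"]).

["-1/3", "1/3", "0", "0", "1", "0"]

Exponent matrix [Θ,L,T] × [Q,ω,ΔT,c,D,ν]:
  Θ: [ 0  0  1  0  0  0]
  L: [ 3  0  0  1  1  2]
  T: [-1 -1  0 -1  0 -1]
Echelon form has 3 nonzero rows (pivots: Q,ω,ΔT)
Repeat: Q,ω,ΔT; free: c,D,ν
RREF:
  r0: [   1    0    0  1/3  1/3  2/3]
  r1: [   0    1    0  2/3 -1/3  1/3]
  r2: [   0    0    1    0    0    0]
Fix exponent of D at 1, c at 0, ν at 0; solve each RREF row for its pivot's exponent:
  r0: exp(Q) + (1/3)·1 = 0 ⇒ exp(Q) = -1/3
  r1: exp(ω) + (-1/3)·1 = 0 ⇒ exp(ω) = 1/3
  r2: exp(ΔT) + (0)·1 = 0 ⇒ exp(ΔT) = 0
Π_2 = Q^(-1/3) · ω^(1/3) · D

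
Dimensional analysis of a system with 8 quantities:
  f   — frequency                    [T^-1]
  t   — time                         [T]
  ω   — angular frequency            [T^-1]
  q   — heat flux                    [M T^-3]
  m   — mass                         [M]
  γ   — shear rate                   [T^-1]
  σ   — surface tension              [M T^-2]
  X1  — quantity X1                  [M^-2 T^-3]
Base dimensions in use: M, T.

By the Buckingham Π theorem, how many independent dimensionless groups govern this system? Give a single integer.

Exponent matrix [M,T] × [f,t,ω,q,m,γ,σ,X1]:
  M: [ 0  0  0  1  1  0  1 -2]
  T: [-1  1 -1 -3  0 -1 -2 -3]
RREF → pivots at {f,q} ⇒ r = 2
Π count = n − r = 8 − 2 = 6

6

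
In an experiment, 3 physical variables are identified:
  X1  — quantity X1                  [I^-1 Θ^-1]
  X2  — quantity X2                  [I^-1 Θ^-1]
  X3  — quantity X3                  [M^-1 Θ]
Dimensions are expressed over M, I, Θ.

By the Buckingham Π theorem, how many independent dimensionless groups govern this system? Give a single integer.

Exponent matrix [M,I,Θ] × [X1,X2,X3]:
  M: [ 0  0 -1]
  I: [-1 -1  0]
  Θ: [-1 -1  1]
Echelon form has 2 nonzero rows (pivots: X1,X3)
3 vars − rank 2 = 1 Π group

1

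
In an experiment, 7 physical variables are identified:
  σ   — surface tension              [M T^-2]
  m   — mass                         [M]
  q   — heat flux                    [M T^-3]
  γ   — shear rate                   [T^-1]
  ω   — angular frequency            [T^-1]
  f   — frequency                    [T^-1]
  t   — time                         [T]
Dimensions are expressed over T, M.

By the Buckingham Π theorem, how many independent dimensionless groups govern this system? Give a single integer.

Dimensional matrix (T×M by σ×m×q×γ×ω×f×t):
  T: [-2  0 -3 -1 -1 -1  1]
  M: [ 1  1  1  0  0  0  0]
RREF → pivots at {σ,m} ⇒ r = 2
7 vars − rank 2 = 5 Π groups

5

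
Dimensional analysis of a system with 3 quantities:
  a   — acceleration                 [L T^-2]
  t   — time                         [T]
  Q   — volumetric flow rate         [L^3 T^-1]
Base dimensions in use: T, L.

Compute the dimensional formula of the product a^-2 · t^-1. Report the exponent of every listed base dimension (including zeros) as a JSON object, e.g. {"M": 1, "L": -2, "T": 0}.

{"T": 3, "L": -2}

Write exponents as rows T,L / cols a,t,Q:
  T: [-2  1 -1]
  L: [ 1  0  3]
  [T]: (-2)·-2+(-1)·1 = 3
  [L]: (-2)·1+(-1)·0 = -2
⇒ T^3 L^-2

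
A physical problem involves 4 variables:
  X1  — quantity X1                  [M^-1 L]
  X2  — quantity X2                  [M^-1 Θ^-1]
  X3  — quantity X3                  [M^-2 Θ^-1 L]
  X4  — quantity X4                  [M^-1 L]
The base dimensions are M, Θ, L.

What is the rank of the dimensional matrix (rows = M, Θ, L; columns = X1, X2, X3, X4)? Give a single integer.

2

Write exponents as rows M,Θ,L / cols X1,X2,X3,X4:
  M: [-1 -1 -2 -1]
  Θ: [ 0 -1 -1  0]
  L: [ 1  0  1  1]
Row reduction gives pivot columns X1,X2; rank = 2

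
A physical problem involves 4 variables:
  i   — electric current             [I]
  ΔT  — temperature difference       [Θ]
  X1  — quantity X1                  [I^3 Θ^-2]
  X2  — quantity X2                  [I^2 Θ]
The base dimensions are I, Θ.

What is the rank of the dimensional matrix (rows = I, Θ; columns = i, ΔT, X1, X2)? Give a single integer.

Dimensional matrix (I×Θ by i×ΔT×X1×X2):
  I: [ 1  0  3  2]
  Θ: [ 0  1 -2  1]
Echelon form has 2 nonzero rows (pivots: i,ΔT)

2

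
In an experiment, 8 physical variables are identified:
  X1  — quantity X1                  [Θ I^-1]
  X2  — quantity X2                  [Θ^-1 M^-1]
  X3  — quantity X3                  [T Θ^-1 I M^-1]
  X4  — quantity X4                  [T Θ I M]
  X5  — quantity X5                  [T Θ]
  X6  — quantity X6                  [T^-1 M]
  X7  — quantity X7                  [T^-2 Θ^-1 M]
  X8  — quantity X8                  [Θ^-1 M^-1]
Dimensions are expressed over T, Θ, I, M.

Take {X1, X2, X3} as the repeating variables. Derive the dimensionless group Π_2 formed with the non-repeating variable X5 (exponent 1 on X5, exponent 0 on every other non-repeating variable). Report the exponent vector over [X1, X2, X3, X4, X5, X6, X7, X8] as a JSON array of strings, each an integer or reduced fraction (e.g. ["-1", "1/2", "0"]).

["-1", "1", "-1", "0", "1", "0", "0", "0"]

Exponent matrix [T,Θ,I,M] × [X1,X2,X3,X4,X5,X6,X7,X8]:
  T: [ 0  0  1  1  1 -1 -2  0]
  Θ: [ 1 -1 -1  1  1  0 -1 -1]
  I: [-1  0  1  1  0  0  0  0]
  M: [ 0 -1 -1  1  0  1  1 -1]
RREF → pivots at {X1,X2,X3} ⇒ r = 3
Pivot set = {X1,X2,X3}, free = {X4,X5,X6,X7,X8}
RREF:
  r0: [   1    0    0    0    1   -1   -2    0]
  r1: [   0    1    0   -2   -1    0    1    1]
  r2: [   0    0    1    1    1   -1   -2    0]
  r3: [   0    0    0    0    0    0    0    0]
Fix exponent of X5 at 1, X4 at 0, X6 at 0, X7 at 0, X8 at 0; solve each RREF row for its pivot's exponent:
  r0: exp(X1) + (1)·1 = 0 ⇒ exp(X1) = -1
  r1: exp(X2) + (-1)·1 = 0 ⇒ exp(X2) = 1
  r2: exp(X3) + (1)·1 = 0 ⇒ exp(X3) = -1
Π_2 = X1^-1 · X2 · X3^-1 · X5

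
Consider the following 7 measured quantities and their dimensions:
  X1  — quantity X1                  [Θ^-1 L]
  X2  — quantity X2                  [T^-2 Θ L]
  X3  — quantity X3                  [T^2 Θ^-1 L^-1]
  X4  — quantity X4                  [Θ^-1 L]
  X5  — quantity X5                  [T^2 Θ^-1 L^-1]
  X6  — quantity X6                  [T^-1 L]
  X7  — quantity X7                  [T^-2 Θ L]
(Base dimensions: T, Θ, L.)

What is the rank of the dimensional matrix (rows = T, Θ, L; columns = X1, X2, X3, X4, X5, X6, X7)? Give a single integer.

Write exponents as rows T,Θ,L / cols X1,X2,X3,X4,X5,X6,X7:
  T: [ 0 -2  2  0  2 -1 -2]
  Θ: [-1  1 -1 -1 -1  0  1]
  L: [ 1  1 -1  1 -1  1  1]
RREF → pivots at {X1,X2} ⇒ r = 2

2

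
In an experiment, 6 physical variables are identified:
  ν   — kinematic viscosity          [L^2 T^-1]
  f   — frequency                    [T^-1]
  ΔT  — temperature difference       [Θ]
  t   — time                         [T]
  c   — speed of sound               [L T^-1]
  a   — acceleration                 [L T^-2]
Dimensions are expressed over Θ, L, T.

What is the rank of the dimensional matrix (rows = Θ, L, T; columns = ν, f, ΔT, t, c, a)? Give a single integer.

Write exponents as rows Θ,L,T / cols ν,f,ΔT,t,c,a:
  Θ: [ 0  0  1  0  0  0]
  L: [ 2  0  0  0  1  1]
  T: [-1 -1  0  1 -1 -2]
RREF → pivots at {ν,f,ΔT} ⇒ r = 3

3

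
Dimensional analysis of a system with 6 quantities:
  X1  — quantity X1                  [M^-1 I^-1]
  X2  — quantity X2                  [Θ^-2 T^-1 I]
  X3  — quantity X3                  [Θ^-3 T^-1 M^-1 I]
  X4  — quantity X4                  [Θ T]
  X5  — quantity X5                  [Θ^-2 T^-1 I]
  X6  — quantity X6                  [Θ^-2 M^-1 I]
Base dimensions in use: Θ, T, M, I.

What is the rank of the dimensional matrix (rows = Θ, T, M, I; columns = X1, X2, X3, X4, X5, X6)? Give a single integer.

3

Exponent matrix [Θ,T,M,I] × [X1,X2,X3,X4,X5,X6]:
  Θ: [ 0 -2 -3  1 -2 -2]
  T: [ 0 -1 -1  1 -1  0]
  M: [-1  0 -1  0  0 -1]
  I: [-1  1  1  0  1  1]
Row reduction gives pivot columns X1,X2,X3; rank = 3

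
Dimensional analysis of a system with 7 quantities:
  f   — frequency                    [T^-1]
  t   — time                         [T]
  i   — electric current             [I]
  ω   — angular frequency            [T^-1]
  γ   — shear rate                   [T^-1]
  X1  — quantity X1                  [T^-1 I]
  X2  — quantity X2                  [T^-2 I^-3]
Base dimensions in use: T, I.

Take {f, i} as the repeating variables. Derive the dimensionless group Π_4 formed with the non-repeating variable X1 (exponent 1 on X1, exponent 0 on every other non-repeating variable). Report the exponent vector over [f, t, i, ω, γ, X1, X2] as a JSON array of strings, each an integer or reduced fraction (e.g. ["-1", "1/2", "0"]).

["-1", "0", "-1", "0", "0", "1", "0"]

Exponent matrix [T,I] × [f,t,i,ω,γ,X1,X2]:
  T: [-1  1  0 -1 -1 -1 -2]
  I: [ 0  0  1  0  0  1 -3]
Echelon form has 2 nonzero rows (pivots: f,i)
Repeat: f,i; free: t,ω,γ,X1,X2
RREF:
  r0: [   1   -1    0    1    1    1    2]
  r1: [   0    0    1    0    0    1   -3]
Fix exponent of X1 at 1, t at 0, ω at 0, γ at 0, X2 at 0; solve each RREF row for its pivot's exponent:
  r0: exp(f) + (1)·1 = 0 ⇒ exp(f) = -1
  r1: exp(i) + (1)·1 = 0 ⇒ exp(i) = -1
Π_4 = f^-1 · i^-1 · X1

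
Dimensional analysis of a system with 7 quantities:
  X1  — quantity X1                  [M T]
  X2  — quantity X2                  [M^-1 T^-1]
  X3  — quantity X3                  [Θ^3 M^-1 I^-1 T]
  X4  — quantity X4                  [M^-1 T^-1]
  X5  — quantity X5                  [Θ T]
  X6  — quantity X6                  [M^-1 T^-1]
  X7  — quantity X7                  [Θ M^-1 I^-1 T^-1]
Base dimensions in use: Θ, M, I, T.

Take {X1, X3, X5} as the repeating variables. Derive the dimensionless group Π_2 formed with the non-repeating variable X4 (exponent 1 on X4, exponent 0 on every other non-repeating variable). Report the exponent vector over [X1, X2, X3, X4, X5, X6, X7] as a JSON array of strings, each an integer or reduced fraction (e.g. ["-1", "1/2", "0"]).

["1", "0", "0", "1", "0", "0", "0"]

Write exponents as rows Θ,M,I,T / cols X1,X2,X3,X4,X5,X6,X7:
  Θ: [ 0  0  3  0  1  0  1]
  M: [ 1 -1 -1 -1  0 -1 -1]
  I: [ 0  0 -1  0  0  0 -1]
  T: [ 1 -1  1 -1  1 -1 -1]
RREF → pivots at {X1,X3,X5} ⇒ r = 3
Pivot set = {X1,X3,X5}, free = {X2,X4,X6,X7}
RREF:
  r0: [   1   -1    0   -1    0   -1    0]
  r1: [   0    0    1    0    0    0    1]
  r2: [   0    0    0    0    1    0   -2]
  r3: [   0    0    0    0    0    0    0]
Fix exponent of X4 at 1, X2 at 0, X6 at 0, X7 at 0; solve each RREF row for its pivot's exponent:
  r0: exp(X1) + (-1)·1 = 0 ⇒ exp(X1) = 1
  r1: exp(X3) + (0)·1 = 0 ⇒ exp(X3) = 0
  r2: exp(X5) + (0)·1 = 0 ⇒ exp(X5) = 0
Π_2 = X1 · X4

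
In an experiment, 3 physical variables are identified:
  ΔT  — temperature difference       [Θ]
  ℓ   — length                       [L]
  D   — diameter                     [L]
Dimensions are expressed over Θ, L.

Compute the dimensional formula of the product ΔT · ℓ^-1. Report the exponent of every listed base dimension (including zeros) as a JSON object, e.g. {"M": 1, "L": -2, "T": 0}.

Dimensional matrix (Θ×L by ΔT×ℓ×D):
  Θ: [ 1  0  0]
  L: [ 0  1  1]
  [Θ]: (1)·1+(-1)·0 = 1
  [L]: (1)·0+(-1)·1 = -1
⇒ Θ L^-1

{"Θ": 1, "L": -1}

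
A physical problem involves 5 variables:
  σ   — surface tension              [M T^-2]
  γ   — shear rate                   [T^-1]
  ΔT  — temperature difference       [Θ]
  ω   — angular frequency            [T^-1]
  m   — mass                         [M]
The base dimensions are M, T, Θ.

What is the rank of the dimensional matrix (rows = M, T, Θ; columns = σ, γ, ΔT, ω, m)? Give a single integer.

3

Write exponents as rows M,T,Θ / cols σ,γ,ΔT,ω,m:
  M: [ 1  0  0  0  1]
  T: [-2 -1  0 -1  0]
  Θ: [ 0  0  1  0  0]
RREF → pivots at {σ,γ,ΔT} ⇒ r = 3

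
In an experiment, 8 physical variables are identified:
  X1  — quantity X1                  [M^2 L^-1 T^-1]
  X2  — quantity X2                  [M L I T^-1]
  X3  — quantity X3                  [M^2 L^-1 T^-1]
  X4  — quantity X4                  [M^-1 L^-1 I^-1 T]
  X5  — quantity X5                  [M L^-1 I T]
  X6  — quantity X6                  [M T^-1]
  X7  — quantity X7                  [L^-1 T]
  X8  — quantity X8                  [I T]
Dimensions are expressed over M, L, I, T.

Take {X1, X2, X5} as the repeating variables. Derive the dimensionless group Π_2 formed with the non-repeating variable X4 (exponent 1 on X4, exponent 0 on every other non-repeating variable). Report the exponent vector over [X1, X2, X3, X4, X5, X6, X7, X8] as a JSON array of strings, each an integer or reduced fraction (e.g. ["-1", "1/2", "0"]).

["0", "1", "0", "1", "0", "0", "0", "0"]

Write exponents as rows M,L,I,T / cols X1,X2,X3,X4,X5,X6,X7,X8:
  M: [ 2  1  2 -1  1  1  0  0]
  L: [-1  1 -1 -1 -1  0 -1  0]
  I: [ 0  1  0 -1  1  0  0  1]
  T: [-1 -1 -1  1  1 -1  1  1]
Row reduction gives pivot columns X1,X2,X5; rank = 3
Pivot set = {X1,X2,X5}, free = {X3,X4,X6,X7,X8}
RREF:
  r0: [   1    0    1    0    0  1/2    0 -1/2]
  r1: [   0    1    0   -1    0  1/4 -1/2  1/4]
  r2: [   0    0    0    0    1 -1/4  1/2  3/4]
  r3: [   0    0    0    0    0    0    0    0]
Fix exponent of X4 at 1, X3 at 0, X6 at 0, X7 at 0, X8 at 0; solve each RREF row for its pivot's exponent:
  r0: exp(X1) + (0)·1 = 0 ⇒ exp(X1) = 0
  r1: exp(X2) + (-1)·1 = 0 ⇒ exp(X2) = 1
  r2: exp(X5) + (0)·1 = 0 ⇒ exp(X5) = 0
Π_2 = X2 · X4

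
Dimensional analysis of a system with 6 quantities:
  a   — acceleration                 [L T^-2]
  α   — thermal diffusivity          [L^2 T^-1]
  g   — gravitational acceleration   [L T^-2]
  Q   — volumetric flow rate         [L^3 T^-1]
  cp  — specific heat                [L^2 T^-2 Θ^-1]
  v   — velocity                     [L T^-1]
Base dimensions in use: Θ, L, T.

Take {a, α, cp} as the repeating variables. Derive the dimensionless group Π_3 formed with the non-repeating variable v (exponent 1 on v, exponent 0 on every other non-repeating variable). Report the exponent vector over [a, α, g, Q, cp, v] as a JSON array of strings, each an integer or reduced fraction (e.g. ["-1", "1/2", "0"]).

Write exponents as rows Θ,L,T / cols a,α,g,Q,cp,v:
  Θ: [ 0  0  0  0 -1  0]
  L: [ 1  2  1  3  2  1]
  T: [-2 -1 -2 -1 -2 -1]
Echelon form has 3 nonzero rows (pivots: a,α,cp)
Repeat: a,α,cp; free: g,Q,v
RREF:
  r0: [   1    0    1 -1/3    0  1/3]
  r1: [   0    1    0  5/3    0  1/3]
  r2: [   0    0    0    0    1    0]
Fix exponent of v at 1, g at 0, Q at 0; solve each RREF row for its pivot's exponent:
  r0: exp(a) + (1/3)·1 = 0 ⇒ exp(a) = -1/3
  r1: exp(α) + (1/3)·1 = 0 ⇒ exp(α) = -1/3
  r2: exp(cp) + (0)·1 = 0 ⇒ exp(cp) = 0
Π_3 = a^(-1/3) · α^(-1/3) · v

["-1/3", "-1/3", "0", "0", "0", "1"]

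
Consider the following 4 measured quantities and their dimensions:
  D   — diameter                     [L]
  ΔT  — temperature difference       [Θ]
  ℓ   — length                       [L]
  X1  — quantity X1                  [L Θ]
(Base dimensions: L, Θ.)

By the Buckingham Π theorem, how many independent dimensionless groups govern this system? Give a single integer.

2

Exponent matrix [L,Θ] × [D,ΔT,ℓ,X1]:
  L: [ 1  0  1  1]
  Θ: [ 0  1  0  1]
Row reduction gives pivot columns D,ΔT; rank = 2
Π count = n − r = 4 − 2 = 2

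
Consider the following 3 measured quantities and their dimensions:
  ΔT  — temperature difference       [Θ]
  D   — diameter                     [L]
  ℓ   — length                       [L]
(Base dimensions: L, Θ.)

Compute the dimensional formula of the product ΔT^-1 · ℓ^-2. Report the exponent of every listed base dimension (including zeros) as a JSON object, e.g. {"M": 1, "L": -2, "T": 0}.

{"L": -2, "Θ": -1}

Write exponents as rows L,Θ / cols ΔT,D,ℓ:
  L: [ 0  1  1]
  Θ: [ 1  0  0]
  [L]: (-1)·0+(-2)·1 = -2
  [Θ]: (-1)·1+(-2)·0 = -1
⇒ L^-2 Θ^-1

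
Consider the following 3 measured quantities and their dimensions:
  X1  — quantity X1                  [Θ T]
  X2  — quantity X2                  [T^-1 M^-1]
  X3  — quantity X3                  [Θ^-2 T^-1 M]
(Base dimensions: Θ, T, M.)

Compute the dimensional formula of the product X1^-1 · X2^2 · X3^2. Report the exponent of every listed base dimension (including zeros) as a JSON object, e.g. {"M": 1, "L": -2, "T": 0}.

Dimensional matrix (Θ×T×M by X1×X2×X3):
  Θ: [ 1  0 -2]
  T: [ 1 -1 -1]
  M: [ 0 -1  1]
  [Θ]: (-1)·1+(2)·0+(2)·-2 = -5
  [T]: (-1)·1+(2)·-1+(2)·-1 = -5
  [M]: (-1)·0+(2)·-1+(2)·1 = 0
⇒ Θ^-5 T^-5

{"Θ": -5, "T": -5, "M": 0}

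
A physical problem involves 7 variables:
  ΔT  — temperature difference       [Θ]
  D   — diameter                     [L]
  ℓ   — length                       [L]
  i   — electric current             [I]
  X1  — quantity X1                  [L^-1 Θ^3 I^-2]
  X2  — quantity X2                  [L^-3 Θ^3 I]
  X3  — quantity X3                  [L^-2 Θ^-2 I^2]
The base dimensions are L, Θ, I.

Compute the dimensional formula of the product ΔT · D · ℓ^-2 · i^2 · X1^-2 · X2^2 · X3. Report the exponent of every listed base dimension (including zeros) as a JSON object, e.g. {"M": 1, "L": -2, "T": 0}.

{"L": -7, "Θ": -1, "I": 10}

Exponent matrix [L,Θ,I] × [ΔT,D,ℓ,i,X1,X2,X3]:
  L: [ 0  1  1  0 -1 -3 -2]
  Θ: [ 1  0  0  0  3  3 -2]
  I: [ 0  0  0  1 -2  1  2]
  [L]: (1)·0+(1)·1+(-2)·1+(2)·0+(-2)·-1+(2)·-3+(1)·-2 = -7
  [Θ]: (1)·1+(1)·0+(-2)·0+(2)·0+(-2)·3+(2)·3+(1)·-2 = -1
  [I]: (1)·0+(1)·0+(-2)·0+(2)·1+(-2)·-2+(2)·1+(1)·2 = 10
⇒ L^-7 Θ^-1 I^10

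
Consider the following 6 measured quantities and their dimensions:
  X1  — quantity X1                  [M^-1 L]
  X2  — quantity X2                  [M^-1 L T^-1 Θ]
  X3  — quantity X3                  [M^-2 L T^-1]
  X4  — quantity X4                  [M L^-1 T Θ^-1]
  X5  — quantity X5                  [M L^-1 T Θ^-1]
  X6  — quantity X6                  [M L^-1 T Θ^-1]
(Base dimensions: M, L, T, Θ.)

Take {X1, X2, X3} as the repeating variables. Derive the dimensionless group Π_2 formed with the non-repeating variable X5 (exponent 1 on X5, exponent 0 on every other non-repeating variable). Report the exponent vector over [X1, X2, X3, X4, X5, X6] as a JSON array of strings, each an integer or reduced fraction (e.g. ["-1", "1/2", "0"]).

Dimensional matrix (M×L×T×Θ by X1×X2×X3×X4×X5×X6):
  M: [-1 -1 -2  1  1  1]
  L: [ 1  1  1 -1 -1 -1]
  T: [ 0 -1 -1  1  1  1]
  Θ: [ 0  1  0 -1 -1 -1]
RREF → pivots at {X1,X2,X3} ⇒ r = 3
Pivot set = {X1,X2,X3}, free = {X4,X5,X6}
RREF:
  r0: [   1    0    0    0    0    0]
  r1: [   0    1    0   -1   -1   -1]
  r2: [   0    0    1    0    0    0]
  r3: [   0    0    0    0    0    0]
Fix exponent of X5 at 1, X4 at 0, X6 at 0; solve each RREF row for its pivot's exponent:
  r0: exp(X1) + (0)·1 = 0 ⇒ exp(X1) = 0
  r1: exp(X2) + (-1)·1 = 0 ⇒ exp(X2) = 1
  r2: exp(X3) + (0)·1 = 0 ⇒ exp(X3) = 0
Π_2 = X2 · X5

["0", "1", "0", "0", "1", "0"]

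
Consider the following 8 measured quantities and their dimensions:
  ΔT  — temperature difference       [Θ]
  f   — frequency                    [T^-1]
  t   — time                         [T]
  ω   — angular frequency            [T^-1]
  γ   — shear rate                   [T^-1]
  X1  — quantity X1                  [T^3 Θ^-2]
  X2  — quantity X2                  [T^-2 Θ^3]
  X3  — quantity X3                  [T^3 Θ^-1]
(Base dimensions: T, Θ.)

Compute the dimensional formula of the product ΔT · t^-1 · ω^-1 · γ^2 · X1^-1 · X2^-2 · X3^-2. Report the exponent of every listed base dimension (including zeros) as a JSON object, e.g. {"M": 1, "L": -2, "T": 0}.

{"T": -7, "Θ": -1}

Exponent matrix [T,Θ] × [ΔT,f,t,ω,γ,X1,X2,X3]:
  T: [ 0 -1  1 -1 -1  3 -2  3]
  Θ: [ 1  0  0  0  0 -2  3 -1]
  [T]: (1)·0+(-1)·1+(-1)·-1+(2)·-1+(-1)·3+(-2)·-2+(-2)·3 = -7
  [Θ]: (1)·1+(-1)·0+(-1)·0+(2)·0+(-1)·-2+(-2)·3+(-2)·-1 = -1
⇒ T^-7 Θ^-1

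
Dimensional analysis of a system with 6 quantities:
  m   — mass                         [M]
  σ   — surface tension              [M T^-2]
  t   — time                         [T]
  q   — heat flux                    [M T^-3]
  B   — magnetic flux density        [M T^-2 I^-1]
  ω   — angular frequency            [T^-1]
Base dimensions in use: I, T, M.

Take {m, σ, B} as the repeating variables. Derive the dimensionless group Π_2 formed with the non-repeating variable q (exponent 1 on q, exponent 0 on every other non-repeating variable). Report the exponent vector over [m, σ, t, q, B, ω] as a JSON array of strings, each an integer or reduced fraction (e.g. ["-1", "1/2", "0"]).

Exponent matrix [I,T,M] × [m,σ,t,q,B,ω]:
  I: [ 0  0  0  0 -1  0]
  T: [ 0 -2  1 -3 -2 -1]
  M: [ 1  1  0  1  1  0]
Echelon form has 3 nonzero rows (pivots: m,σ,B)
Pivot set = {m,σ,B}, free = {t,q,ω}
RREF:
  r0: [   1    0  1/2 -1/2    0 -1/2]
  r1: [   0    1 -1/2  3/2    0  1/2]
  r2: [   0    0    0    0    1    0]
Fix exponent of q at 1, t at 0, ω at 0; solve each RREF row for its pivot's exponent:
  r0: exp(m) + (-1/2)·1 = 0 ⇒ exp(m) = 1/2
  r1: exp(σ) + (3/2)·1 = 0 ⇒ exp(σ) = -3/2
  r2: exp(B) + (0)·1 = 0 ⇒ exp(B) = 0
Π_2 = m^(1/2) · σ^(-3/2) · q

["1/2", "-3/2", "0", "1", "0", "0"]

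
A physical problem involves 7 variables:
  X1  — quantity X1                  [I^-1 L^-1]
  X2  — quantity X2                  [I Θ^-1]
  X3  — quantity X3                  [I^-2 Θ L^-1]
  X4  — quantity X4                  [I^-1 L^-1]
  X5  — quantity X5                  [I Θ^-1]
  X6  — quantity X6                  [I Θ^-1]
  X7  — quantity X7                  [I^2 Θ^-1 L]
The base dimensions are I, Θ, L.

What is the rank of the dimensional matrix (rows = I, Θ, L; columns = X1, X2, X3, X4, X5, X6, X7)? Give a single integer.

2

Write exponents as rows I,Θ,L / cols X1,X2,X3,X4,X5,X6,X7:
  I: [-1  1 -2 -1  1  1  2]
  Θ: [ 0 -1  1  0 -1 -1 -1]
  L: [-1  0 -1 -1  0  0  1]
Row reduction gives pivot columns X1,X2; rank = 2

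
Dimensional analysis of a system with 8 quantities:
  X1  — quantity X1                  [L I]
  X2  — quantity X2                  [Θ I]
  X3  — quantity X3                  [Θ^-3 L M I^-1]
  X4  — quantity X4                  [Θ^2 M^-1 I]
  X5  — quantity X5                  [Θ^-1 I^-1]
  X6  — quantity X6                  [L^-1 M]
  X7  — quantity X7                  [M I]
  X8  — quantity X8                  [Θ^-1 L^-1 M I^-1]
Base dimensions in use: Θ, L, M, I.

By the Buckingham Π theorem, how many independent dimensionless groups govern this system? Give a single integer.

5

Exponent matrix [Θ,L,M,I] × [X1,X2,X3,X4,X5,X6,X7,X8]:
  Θ: [ 0  1 -3  2 -1  0  0 -1]
  L: [ 1  0  1  0  0 -1  0 -1]
  M: [ 0  0  1 -1  0  1  1  1]
  I: [ 1  1 -1  1 -1  0  1 -1]
Row reduction gives pivot columns X1,X2,X3; rank = 3
n=8, r=3 ⇒ 5 dimensionless groups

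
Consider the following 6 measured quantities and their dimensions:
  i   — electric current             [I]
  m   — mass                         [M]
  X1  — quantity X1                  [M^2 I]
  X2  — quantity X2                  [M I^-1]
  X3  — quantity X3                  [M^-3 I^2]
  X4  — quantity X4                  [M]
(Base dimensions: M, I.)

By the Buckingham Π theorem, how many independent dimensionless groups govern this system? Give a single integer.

Exponent matrix [M,I] × [i,m,X1,X2,X3,X4]:
  M: [ 0  1  2  1 -3  1]
  I: [ 1  0  1 -1  2  0]
Echelon form has 2 nonzero rows (pivots: i,m)
Π count = n − r = 6 − 2 = 4

4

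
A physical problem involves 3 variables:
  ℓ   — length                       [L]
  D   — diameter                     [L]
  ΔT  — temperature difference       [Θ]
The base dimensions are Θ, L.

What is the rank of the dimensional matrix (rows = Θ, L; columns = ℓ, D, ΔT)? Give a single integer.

2

Dimensional matrix (Θ×L by ℓ×D×ΔT):
  Θ: [ 0  0  1]
  L: [ 1  1  0]
Row reduction gives pivot columns ℓ,ΔT; rank = 2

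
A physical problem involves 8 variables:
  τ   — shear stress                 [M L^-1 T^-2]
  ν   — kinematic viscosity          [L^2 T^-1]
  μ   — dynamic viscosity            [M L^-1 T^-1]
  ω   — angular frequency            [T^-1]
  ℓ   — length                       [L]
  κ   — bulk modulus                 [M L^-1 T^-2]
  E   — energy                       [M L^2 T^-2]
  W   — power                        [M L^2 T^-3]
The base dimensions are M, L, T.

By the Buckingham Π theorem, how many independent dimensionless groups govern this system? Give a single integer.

Exponent matrix [M,L,T] × [τ,ν,μ,ω,ℓ,κ,E,W]:
  M: [ 1  0  1  0  0  1  1  1]
  L: [-1  2 -1  0  1 -1  2  2]
  T: [-2 -1 -1 -1  0 -2 -2 -3]
Echelon form has 3 nonzero rows (pivots: τ,ν,μ)
Π count = n − r = 8 − 3 = 5

5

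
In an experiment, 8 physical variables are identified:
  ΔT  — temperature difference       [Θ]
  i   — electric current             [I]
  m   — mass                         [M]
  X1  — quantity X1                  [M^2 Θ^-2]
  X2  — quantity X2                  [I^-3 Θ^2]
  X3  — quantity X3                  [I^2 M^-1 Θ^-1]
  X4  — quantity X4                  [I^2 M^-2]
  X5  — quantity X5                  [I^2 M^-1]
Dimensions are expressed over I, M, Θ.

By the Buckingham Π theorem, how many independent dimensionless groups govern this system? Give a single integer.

5

Write exponents as rows I,M,Θ / cols ΔT,i,m,X1,X2,X3,X4,X5:
  I: [ 0  1  0  0 -3  2  2  2]
  M: [ 0  0  1  2  0 -1 -2 -1]
  Θ: [ 1  0  0 -2  2 -1  0  0]
RREF → pivots at {ΔT,i,m} ⇒ r = 3
n=8, r=3 ⇒ 5 dimensionless groups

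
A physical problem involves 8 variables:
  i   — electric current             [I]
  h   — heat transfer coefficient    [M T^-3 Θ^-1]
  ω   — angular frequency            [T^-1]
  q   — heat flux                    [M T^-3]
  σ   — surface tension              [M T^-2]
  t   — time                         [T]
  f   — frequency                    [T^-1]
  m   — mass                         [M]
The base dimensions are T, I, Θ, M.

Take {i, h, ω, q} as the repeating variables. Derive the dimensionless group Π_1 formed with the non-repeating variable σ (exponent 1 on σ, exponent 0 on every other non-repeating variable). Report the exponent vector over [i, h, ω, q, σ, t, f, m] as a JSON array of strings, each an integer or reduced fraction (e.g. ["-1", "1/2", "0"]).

Dimensional matrix (T×I×Θ×M by i×h×ω×q×σ×t×f×m):
  T: [ 0 -3 -1 -3 -2  1 -1  0]
  I: [ 1  0  0  0  0  0  0  0]
  Θ: [ 0 -1  0  0  0  0  0  0]
  M: [ 0  1  0  1  1  0  0  1]
Echelon form has 4 nonzero rows (pivots: i,h,ω,q)
Repeat: i,h,ω,q; free: σ,t,f,m
RREF:
  r0: [   1    0    0    0    0    0    0    0]
  r1: [   0    1    0    0    0    0    0    0]
  r2: [   0    0    1    0   -1   -1    1   -3]
  r3: [   0    0    0    1    1    0    0    1]
Fix exponent of σ at 1, t at 0, f at 0, m at 0; solve each RREF row for its pivot's exponent:
  r0: exp(i) + (0)·1 = 0 ⇒ exp(i) = 0
  r1: exp(h) + (0)·1 = 0 ⇒ exp(h) = 0
  r2: exp(ω) + (-1)·1 = 0 ⇒ exp(ω) = 1
  r3: exp(q) + (1)·1 = 0 ⇒ exp(q) = -1
Π_1 = ω · q^-1 · σ

["0", "0", "1", "-1", "1", "0", "0", "0"]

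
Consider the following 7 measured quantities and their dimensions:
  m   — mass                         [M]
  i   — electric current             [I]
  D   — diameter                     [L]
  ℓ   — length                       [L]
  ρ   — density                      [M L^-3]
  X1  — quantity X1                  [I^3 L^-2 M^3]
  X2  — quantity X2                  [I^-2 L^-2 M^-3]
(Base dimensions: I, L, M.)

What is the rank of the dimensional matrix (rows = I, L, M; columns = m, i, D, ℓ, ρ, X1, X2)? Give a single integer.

Dimensional matrix (I×L×M by m×i×D×ℓ×ρ×X1×X2):
  I: [ 0  1  0  0  0  3 -2]
  L: [ 0  0  1  1 -3 -2 -2]
  M: [ 1  0  0  0  1  3 -3]
RREF → pivots at {m,i,D} ⇒ r = 3

3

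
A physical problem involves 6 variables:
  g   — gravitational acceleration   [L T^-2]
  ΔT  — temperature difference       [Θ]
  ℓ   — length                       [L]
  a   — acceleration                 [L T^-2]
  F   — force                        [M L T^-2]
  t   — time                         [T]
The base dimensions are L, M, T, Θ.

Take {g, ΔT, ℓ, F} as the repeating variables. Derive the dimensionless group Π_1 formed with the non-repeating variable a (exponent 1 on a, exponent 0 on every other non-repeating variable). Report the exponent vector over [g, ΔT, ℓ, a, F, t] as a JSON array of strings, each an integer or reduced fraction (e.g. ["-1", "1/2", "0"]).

["-1", "0", "0", "1", "0", "0"]

Dimensional matrix (L×M×T×Θ by g×ΔT×ℓ×a×F×t):
  L: [ 1  0  1  1  1  0]
  M: [ 0  0  0  0  1  0]
  T: [-2  0  0 -2 -2  1]
  Θ: [ 0  1  0  0  0  0]
Echelon form has 4 nonzero rows (pivots: g,ΔT,ℓ,F)
Repeat: g,ΔT,ℓ,F; free: a,t
RREF:
  r0: [   1    0    0    1    0 -1/2]
  r1: [   0    1    0    0    0    0]
  r2: [   0    0    1    0    0  1/2]
  r3: [   0    0    0    0    1    0]
Fix exponent of a at 1, t at 0; solve each RREF row for its pivot's exponent:
  r0: exp(g) + (1)·1 = 0 ⇒ exp(g) = -1
  r1: exp(ΔT) + (0)·1 = 0 ⇒ exp(ΔT) = 0
  r2: exp(ℓ) + (0)·1 = 0 ⇒ exp(ℓ) = 0
  r3: exp(F) + (0)·1 = 0 ⇒ exp(F) = 0
Π_1 = g^-1 · a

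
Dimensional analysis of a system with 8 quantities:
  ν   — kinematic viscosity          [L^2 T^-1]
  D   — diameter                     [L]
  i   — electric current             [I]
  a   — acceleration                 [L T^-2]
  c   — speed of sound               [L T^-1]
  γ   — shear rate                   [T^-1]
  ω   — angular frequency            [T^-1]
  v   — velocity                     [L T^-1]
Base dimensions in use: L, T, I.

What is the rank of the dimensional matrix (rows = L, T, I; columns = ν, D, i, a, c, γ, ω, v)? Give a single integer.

Exponent matrix [L,T,I] × [ν,D,i,a,c,γ,ω,v]:
  L: [ 2  1  0  1  1  0  0  1]
  T: [-1  0  0 -2 -1 -1 -1 -1]
  I: [ 0  0  1  0  0  0  0  0]
Row reduction gives pivot columns ν,D,i; rank = 3

3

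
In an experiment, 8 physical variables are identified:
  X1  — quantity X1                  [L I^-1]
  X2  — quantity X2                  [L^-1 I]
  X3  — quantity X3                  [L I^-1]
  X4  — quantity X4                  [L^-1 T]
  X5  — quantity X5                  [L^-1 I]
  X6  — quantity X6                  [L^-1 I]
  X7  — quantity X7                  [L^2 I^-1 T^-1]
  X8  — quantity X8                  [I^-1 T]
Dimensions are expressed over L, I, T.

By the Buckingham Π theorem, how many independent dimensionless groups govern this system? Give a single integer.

6

Write exponents as rows L,I,T / cols X1,X2,X3,X4,X5,X6,X7,X8:
  L: [ 1 -1  1 -1 -1 -1  2  0]
  I: [-1  1 -1  0  1  1 -1 -1]
  T: [ 0  0  0  1  0  0 -1  1]
Row reduction gives pivot columns X1,X4; rank = 2
Π count = n − r = 8 − 2 = 6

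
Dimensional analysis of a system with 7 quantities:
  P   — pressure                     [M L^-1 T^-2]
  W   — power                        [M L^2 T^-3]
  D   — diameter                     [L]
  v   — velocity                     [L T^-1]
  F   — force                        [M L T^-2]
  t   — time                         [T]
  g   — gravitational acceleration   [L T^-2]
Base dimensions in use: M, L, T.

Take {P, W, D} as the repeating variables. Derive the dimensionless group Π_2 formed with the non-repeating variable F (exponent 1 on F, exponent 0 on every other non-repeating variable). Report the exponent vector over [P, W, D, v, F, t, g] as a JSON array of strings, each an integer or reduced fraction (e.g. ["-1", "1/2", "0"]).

Dimensional matrix (M×L×T by P×W×D×v×F×t×g):
  M: [ 1  1  0  0  1  0  0]
  L: [-1  2  1  1  1  0  1]
  T: [-2 -3  0 -1 -2  1 -2]
Row reduction gives pivot columns P,W,D; rank = 3
Pivot set = {P,W,D}, free = {v,F,t,g}
RREF:
  r0: [   1    0    0   -1    1    1   -2]
  r1: [   0    1    0    1    0   -1    2]
  r2: [   0    0    1   -2    2    3   -5]
Fix exponent of F at 1, v at 0, t at 0, g at 0; solve each RREF row for its pivot's exponent:
  r0: exp(P) + (1)·1 = 0 ⇒ exp(P) = -1
  r1: exp(W) + (0)·1 = 0 ⇒ exp(W) = 0
  r2: exp(D) + (2)·1 = 0 ⇒ exp(D) = -2
Π_2 = P^-1 · D^-2 · F

["-1", "0", "-2", "0", "1", "0", "0"]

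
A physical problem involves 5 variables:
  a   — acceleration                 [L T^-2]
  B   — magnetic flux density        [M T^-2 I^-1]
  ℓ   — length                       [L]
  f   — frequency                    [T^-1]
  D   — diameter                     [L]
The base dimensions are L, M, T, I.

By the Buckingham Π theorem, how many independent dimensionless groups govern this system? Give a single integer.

Exponent matrix [L,M,T,I] × [a,B,ℓ,f,D]:
  L: [ 1  0  1  0  1]
  M: [ 0  1  0  0  0]
  T: [-2 -2  0 -1  0]
  I: [ 0 -1  0  0  0]
Row reduction gives pivot columns a,B,ℓ; rank = 3
n=5, r=3 ⇒ 2 dimensionless groups

2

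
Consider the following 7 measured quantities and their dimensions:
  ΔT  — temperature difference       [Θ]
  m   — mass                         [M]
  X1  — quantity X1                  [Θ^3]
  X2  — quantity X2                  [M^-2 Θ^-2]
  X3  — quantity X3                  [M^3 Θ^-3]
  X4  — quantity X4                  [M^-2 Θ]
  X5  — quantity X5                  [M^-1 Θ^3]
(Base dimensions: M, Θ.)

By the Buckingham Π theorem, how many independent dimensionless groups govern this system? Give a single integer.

Exponent matrix [M,Θ] × [ΔT,m,X1,X2,X3,X4,X5]:
  M: [ 0  1  0 -2  3 -2 -1]
  Θ: [ 1  0  3 -2 -3  1  3]
Echelon form has 2 nonzero rows (pivots: ΔT,m)
Π count = n − r = 7 − 2 = 5

5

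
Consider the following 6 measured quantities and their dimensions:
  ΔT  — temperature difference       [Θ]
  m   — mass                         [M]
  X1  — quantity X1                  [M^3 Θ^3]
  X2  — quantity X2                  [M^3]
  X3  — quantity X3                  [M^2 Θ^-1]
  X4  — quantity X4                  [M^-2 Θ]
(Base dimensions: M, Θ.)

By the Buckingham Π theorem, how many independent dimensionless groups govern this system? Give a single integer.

Exponent matrix [M,Θ] × [ΔT,m,X1,X2,X3,X4]:
  M: [ 0  1  3  3  2 -2]
  Θ: [ 1  0  3  0 -1  1]
Echelon form has 2 nonzero rows (pivots: ΔT,m)
6 vars − rank 2 = 4 Π groups

4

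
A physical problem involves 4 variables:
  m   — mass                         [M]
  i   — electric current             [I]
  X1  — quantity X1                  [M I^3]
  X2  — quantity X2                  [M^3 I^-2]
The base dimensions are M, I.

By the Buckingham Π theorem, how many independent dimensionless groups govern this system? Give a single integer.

2

Write exponents as rows M,I / cols m,i,X1,X2:
  M: [ 1  0  1  3]
  I: [ 0  1  3 -2]
RREF → pivots at {m,i} ⇒ r = 2
n=4, r=2 ⇒ 2 dimensionless groups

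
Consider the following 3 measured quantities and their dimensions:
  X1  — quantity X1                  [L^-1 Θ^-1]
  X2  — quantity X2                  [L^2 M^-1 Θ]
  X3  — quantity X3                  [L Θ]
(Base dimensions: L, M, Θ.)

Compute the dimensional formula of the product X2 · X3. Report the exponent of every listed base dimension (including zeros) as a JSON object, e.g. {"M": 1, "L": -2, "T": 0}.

{"L": 3, "M": -1, "Θ": 2}

Dimensional matrix (L×M×Θ by X1×X2×X3):
  L: [-1  2  1]
  M: [ 0 -1  0]
  Θ: [-1  1  1]
  [L]: (1)·2+(1)·1 = 3
  [M]: (1)·-1+(1)·0 = -1
  [Θ]: (1)·1+(1)·1 = 2
⇒ L^3 M^-1 Θ^2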